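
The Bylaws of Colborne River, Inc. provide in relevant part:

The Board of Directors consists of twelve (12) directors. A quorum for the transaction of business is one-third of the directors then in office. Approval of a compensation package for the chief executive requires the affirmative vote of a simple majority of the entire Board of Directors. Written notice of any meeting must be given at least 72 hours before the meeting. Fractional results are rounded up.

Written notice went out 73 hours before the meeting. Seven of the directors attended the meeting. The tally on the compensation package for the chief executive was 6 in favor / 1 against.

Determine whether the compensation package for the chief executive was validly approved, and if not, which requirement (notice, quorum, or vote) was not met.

Invalid — vote requirement not satisfied.

Notice: 73 hours given; 72 required (73 ≥ 72). Satisfied.
Quorum: 7 present; quorum is 4. Satisfied.
Vote: the compensation package for the chief executive requires a majority of the entire Board of Directors (12). A majority of 12 is 7, so 7 affirmative votes are needed; 6 voted in favor. Not satisfied.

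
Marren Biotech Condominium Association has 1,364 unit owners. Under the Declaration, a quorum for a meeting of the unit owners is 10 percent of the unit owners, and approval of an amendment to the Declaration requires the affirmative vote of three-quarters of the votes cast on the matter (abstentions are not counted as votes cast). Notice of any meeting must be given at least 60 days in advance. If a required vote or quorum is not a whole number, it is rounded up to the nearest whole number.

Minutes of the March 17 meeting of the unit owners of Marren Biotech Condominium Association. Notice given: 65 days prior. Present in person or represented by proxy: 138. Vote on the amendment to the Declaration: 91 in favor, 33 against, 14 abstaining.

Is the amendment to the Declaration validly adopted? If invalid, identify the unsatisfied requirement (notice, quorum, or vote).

Notice: 65 days given; 60 required. Satisfied.
Quorum: 10% of 1,364 = 136.40, rounded up to 137; 138 present. Satisfied.
Vote: requires three-fourths of the votes cast (138 − 14 abstaining = 124); 3/4 of 124 = 93, so 93 needed; 91 in favor. Not satisfied.

Invalid — vote requirement not satisfied.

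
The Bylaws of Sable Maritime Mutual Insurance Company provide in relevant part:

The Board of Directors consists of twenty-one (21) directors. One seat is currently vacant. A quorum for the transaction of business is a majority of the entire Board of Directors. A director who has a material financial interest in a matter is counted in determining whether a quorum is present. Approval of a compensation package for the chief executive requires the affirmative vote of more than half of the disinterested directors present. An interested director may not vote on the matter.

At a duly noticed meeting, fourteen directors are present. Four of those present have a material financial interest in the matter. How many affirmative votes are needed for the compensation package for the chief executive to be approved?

The compensation package for the chief executive requires a majority of the disinterested directors present (14 − 4 = 10).
A majority of 10 is 6.

6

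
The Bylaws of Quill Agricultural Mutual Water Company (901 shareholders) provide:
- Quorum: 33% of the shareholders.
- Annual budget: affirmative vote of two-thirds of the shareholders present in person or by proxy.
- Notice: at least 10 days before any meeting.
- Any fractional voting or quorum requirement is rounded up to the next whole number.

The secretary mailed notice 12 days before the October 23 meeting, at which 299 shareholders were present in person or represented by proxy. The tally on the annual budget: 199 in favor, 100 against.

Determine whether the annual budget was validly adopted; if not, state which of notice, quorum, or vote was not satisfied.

Notice: 12 days given; 10 required. Satisfied.
Quorum: 33% of 901 = 297.33, rounded up to 298; 299 present. Satisfied.
Vote: requires two-thirds of those present (299); 2/3 of 299 = 199.33, rounded up to 200, so 200 needed; 199 in favor. Not satisfied.

Invalid — vote requirement not satisfied.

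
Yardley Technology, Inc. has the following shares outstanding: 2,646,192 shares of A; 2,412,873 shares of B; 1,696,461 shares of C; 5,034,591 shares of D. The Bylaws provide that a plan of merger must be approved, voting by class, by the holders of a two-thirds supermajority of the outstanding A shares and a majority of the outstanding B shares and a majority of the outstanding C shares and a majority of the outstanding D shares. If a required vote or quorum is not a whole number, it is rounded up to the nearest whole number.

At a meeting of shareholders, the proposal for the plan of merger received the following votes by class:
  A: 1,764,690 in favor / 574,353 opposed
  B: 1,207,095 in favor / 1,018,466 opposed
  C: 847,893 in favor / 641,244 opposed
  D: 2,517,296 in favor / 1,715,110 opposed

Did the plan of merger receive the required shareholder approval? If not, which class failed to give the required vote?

A: 2/3 of 2646192 = 1764128; 1,764,128 required, 1,764,690 in favor — approved.
B: a majority of 2412873 is 1206437; 1,206,437 required, 1,207,095 in favor — approved.
C: a majority of 1696461 is 848231; 848,231 required, 847,893 in favor — not approved.
D: a majority of 5034591 is 2517296; 2,517,296 required, 2,517,296 in favor — approved.

Not approved — the C shares did not give the required vote.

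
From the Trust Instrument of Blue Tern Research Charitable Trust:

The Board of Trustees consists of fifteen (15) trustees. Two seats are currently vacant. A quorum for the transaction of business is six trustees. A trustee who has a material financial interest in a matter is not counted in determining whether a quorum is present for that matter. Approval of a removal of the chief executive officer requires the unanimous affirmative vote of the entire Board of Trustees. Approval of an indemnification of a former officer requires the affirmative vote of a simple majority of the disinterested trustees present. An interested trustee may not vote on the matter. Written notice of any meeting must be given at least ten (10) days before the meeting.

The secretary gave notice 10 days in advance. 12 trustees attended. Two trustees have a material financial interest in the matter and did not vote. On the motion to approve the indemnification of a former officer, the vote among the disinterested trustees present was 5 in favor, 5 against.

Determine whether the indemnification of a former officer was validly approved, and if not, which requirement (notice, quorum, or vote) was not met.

Notice: 10 days given; 10 required (10 ≥ 10). Satisfied.
Quorum: 12 present, but the 2 interested trustees do not count, leaving 10. Quorum is 6. Satisfied.
Vote: the indemnification of a former officer requires a majority of the disinterested trustees present (12 − 2 = 10). A majority of 10 is 6, so 6 affirmative votes are needed; 5 voted in favor. Not satisfied.

Invalid — vote requirement not satisfied.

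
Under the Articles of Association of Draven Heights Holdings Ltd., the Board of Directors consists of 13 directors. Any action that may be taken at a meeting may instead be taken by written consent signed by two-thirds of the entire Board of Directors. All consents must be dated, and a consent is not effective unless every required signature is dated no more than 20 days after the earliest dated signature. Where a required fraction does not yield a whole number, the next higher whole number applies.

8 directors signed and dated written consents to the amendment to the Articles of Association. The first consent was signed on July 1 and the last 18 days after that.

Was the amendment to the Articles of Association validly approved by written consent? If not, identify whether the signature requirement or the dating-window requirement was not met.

Not effective — insufficient signatures.

Signatures required: two-thirds of 13 — 2/3 of 13 = 8.67, rounded up to 9, so 9 needed; 8 signed. Insufficient.
Dating window: the latest signature is 18 days after the earliest; the limit is 20 days. Within the window.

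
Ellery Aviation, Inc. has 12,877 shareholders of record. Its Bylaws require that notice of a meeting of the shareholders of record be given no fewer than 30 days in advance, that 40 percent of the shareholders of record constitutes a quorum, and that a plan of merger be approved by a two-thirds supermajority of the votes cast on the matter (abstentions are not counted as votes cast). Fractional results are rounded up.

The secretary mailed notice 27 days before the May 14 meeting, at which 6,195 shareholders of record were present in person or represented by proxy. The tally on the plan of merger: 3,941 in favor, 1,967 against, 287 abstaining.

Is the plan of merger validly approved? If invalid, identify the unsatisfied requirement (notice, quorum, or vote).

Invalid — notice requirement not satisfied.

Notice: 27 days given; 30 required. Not satisfied.
Quorum: 40% of 12,877 = 5,150.80, rounded up to 5,151; 6,195 present. Satisfied.
Vote: requires two-thirds of the votes cast (6,195 − 287 abstaining = 5,908); 2/3 of 5908 = 3938.67, rounded up to 3939, so 3,939 needed; 3,941 in favor. Satisfied.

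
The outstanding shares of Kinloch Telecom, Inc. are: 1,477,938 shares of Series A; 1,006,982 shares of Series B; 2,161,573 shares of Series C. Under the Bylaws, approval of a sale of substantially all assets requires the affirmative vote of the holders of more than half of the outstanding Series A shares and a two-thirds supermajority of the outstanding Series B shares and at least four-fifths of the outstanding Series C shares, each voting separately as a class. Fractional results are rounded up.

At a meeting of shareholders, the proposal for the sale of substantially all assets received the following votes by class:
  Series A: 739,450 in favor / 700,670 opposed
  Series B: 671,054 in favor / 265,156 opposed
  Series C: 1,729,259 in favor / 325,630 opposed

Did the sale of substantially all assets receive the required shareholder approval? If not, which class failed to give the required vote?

Not approved — the Series B shares did not give the required vote.

Series A: a majority of 1477938 is 738970; 738,970 required, 739,450 in favor — approved.
Series B: 2/3 of 1006982 = 671321.33, rounded up to 671322; 671,322 required, 671,054 in favor — not approved.
Series C: 4/5 of 2161573 = 1729258.40, rounded up to 1729259; 1,729,259 required, 1,729,259 in favor — approved.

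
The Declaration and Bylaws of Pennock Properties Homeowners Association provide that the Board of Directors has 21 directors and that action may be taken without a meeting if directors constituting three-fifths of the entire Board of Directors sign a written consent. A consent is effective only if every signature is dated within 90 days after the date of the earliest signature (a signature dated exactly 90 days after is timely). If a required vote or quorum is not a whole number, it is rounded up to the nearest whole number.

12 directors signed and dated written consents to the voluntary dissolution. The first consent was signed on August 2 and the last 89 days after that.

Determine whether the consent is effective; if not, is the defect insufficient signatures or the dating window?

Signatures required: three-fifths of 21 — 3/5 of 21 = 12.60, rounded up to 13, so 13 needed; 12 signed. Insufficient.
Dating window: the latest signature is 89 days after the earliest; the limit is 90 days. Within the window.

Not effective — insufficient signatures.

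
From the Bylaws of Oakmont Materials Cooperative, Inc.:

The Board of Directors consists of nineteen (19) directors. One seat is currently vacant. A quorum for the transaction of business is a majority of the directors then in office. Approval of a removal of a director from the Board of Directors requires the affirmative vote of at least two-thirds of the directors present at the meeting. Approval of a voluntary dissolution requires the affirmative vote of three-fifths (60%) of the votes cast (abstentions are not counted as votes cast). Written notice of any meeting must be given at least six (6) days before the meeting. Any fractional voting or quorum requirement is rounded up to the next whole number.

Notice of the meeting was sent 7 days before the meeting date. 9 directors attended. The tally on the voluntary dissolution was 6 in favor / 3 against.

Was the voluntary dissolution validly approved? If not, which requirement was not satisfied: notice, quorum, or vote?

Notice: 7 days given; 6 required (7 ≥ 6). Satisfied.
Quorum: 9 present; quorum is 10. Not satisfied.
Vote: the voluntary dissolution requires three-fifths of the votes cast (9). 3/5 of 9 = 5.40, rounded up to 6, so 6 affirmative votes are needed; 6 voted in favor. Satisfied. (Moot — without a quorum no business can be validly transacted.)

Invalid — quorum requirement not satisfied.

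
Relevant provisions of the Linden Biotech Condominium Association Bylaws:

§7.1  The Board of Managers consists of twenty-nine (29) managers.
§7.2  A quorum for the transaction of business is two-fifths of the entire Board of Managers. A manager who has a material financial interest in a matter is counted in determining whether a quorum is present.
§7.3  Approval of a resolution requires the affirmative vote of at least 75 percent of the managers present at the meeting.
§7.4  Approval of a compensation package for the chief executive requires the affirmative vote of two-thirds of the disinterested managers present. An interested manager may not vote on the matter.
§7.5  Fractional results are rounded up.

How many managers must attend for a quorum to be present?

2/5 of 29 = 11.60, rounded up to 12.

12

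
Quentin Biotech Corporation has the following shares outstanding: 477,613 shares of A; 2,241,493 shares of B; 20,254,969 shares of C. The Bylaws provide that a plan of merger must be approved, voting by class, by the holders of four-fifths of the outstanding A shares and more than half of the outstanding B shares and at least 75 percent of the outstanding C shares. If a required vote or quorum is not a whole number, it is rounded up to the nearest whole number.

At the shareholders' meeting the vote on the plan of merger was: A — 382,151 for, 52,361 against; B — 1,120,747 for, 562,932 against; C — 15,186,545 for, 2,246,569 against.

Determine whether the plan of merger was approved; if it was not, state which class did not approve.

Not approved — the C shares did not give the required vote.

A: 4/5 of 477613 = 382090.40, rounded up to 382091; 382,091 required, 382,151 in favor — approved.
B: a majority of 2241493 is 1120747; 1,120,747 required, 1,120,747 in favor — approved.
C: 3/4 of 20254969 = 15191226.75, rounded up to 15191227; 15,191,227 required, 15,186,545 in favor — not approved.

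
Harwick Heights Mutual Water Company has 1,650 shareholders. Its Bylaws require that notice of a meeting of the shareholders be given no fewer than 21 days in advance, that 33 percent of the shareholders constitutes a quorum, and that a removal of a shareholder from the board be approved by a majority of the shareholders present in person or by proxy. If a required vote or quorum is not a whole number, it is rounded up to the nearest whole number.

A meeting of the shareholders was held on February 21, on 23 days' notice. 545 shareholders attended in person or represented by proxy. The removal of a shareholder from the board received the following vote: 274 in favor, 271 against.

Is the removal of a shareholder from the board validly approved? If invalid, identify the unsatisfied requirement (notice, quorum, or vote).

Valid — all requirements satisfied.

Notice: 23 days given; 21 required. Satisfied.
Quorum: 33% of 1,650 = 544.50, rounded up to 545; 545 present. Satisfied.
Vote: requires a majority of those present (545); a majority of 545 is 273, so 273 needed; 274 in favor. Satisfied.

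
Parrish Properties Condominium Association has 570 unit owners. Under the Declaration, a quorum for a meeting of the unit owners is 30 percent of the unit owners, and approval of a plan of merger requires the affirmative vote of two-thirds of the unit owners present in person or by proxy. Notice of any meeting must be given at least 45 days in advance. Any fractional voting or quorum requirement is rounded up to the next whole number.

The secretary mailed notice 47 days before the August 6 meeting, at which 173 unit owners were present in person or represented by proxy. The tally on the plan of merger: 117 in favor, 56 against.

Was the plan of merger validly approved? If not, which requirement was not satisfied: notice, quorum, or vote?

Notice: 47 days given; 45 required. Satisfied.
Quorum: 30% of 570 = 171; 173 present. Satisfied.
Vote: requires two-thirds of those present (173); 2/3 of 173 = 115.33, rounded up to 116, so 116 needed; 117 in favor. Satisfied.

Valid — all requirements satisfied.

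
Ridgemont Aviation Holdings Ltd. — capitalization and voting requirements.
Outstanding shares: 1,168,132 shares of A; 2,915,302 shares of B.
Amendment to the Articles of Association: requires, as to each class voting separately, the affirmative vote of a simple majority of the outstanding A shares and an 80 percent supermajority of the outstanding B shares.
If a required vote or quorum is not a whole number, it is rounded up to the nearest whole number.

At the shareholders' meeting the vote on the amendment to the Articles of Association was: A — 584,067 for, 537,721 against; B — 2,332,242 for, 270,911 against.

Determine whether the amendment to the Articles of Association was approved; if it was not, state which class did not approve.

Approved — every class gave the required vote.

A: a majority of 1168132 is 584067; 584,067 required, 584,067 in favor — approved.
B: 4/5 of 2915302 = 2332241.60, rounded up to 2332242; 2,332,242 required, 2,332,242 in favor — approved.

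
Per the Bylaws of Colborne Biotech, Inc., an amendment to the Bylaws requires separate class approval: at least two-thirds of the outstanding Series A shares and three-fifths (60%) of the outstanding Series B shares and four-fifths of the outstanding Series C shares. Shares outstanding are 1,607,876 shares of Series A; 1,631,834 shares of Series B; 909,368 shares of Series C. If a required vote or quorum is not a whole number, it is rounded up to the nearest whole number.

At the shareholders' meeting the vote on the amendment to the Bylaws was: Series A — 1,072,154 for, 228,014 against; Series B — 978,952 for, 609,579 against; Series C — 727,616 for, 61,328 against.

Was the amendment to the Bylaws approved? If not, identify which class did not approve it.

Not approved — the Series B shares did not give the required vote.

Series A: 2/3 of 1607876 = 1071917.33, rounded up to 1071918; 1,071,918 required, 1,072,154 in favor — approved.
Series B: 3/5 of 1631834 = 979100.40, rounded up to 979101; 979,101 required, 978,952 in favor — not approved.
Series C: 4/5 of 909368 = 727494.40, rounded up to 727495; 727,495 required, 727,616 in favor — approved.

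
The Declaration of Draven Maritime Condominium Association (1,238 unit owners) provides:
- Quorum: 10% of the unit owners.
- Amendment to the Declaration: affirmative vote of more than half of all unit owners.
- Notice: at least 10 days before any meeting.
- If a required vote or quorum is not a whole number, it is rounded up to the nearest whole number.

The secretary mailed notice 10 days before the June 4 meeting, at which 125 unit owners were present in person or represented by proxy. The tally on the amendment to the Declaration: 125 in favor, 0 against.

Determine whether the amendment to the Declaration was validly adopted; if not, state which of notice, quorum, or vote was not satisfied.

Notice: 10 days given; 10 required. Satisfied.
Quorum: 10% of 1,238 = 123.80, rounded up to 124; 125 present. Satisfied.
Vote: requires a majority of all unit owners (1,238); a majority of 1238 is 620, so 620 needed; 125 in favor. Not satisfied.

Invalid — vote requirement not satisfied.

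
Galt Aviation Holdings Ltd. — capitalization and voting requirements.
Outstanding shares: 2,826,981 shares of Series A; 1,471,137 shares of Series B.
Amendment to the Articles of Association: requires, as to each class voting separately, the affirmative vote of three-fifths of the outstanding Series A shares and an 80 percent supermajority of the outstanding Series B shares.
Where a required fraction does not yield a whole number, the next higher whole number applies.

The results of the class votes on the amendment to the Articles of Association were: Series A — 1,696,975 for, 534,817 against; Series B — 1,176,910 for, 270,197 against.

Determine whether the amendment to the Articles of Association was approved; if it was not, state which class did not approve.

Series A: 3/5 of 2826981 = 1696188.60, rounded up to 1696189; 1,696,189 required, 1,696,975 in favor — approved.
Series B: 4/5 of 1471137 = 1176909.60, rounded up to 1176910; 1,176,910 required, 1,176,910 in favor — approved.

Approved — every class gave the required vote.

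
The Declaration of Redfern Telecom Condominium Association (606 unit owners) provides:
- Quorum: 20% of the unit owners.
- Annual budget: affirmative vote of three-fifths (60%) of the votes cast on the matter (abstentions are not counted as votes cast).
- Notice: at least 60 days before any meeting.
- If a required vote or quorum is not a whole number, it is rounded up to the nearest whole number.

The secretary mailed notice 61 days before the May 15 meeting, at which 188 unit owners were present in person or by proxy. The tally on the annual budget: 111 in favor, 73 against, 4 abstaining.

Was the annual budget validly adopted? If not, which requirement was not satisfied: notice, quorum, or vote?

Notice: 61 days given; 60 required. Satisfied.
Quorum: 20% of 606 = 121.20, rounded up to 122; 188 present. Satisfied.
Vote: requires three-fifths of the votes cast (188 − 4 abstaining = 184); 3/5 of 184 = 110.40, rounded up to 111, so 111 needed; 111 in favor. Satisfied.

Valid — all requirements satisfied.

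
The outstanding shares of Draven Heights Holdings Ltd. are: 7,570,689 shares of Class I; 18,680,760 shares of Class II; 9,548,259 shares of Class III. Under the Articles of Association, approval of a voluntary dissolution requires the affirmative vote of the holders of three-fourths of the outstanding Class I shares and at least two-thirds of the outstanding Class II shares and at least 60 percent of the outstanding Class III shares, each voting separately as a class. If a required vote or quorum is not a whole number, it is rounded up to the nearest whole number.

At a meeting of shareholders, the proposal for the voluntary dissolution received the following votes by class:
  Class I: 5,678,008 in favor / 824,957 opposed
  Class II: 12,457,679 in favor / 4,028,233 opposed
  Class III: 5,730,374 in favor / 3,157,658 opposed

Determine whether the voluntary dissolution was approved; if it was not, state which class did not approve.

Class I: 3/4 of 7570689 = 5678016.75, rounded up to 5678017; 5,678,017 required, 5,678,008 in favor — not approved.
Class II: 2/3 of 18680760 = 12453840; 12,453,840 required, 12,457,679 in favor — approved.
Class III: 3/5 of 9548259 = 5728955.40, rounded up to 5728956; 5,728,956 required, 5,730,374 in favor — approved.

Not approved — the Class I shares did not give the required vote.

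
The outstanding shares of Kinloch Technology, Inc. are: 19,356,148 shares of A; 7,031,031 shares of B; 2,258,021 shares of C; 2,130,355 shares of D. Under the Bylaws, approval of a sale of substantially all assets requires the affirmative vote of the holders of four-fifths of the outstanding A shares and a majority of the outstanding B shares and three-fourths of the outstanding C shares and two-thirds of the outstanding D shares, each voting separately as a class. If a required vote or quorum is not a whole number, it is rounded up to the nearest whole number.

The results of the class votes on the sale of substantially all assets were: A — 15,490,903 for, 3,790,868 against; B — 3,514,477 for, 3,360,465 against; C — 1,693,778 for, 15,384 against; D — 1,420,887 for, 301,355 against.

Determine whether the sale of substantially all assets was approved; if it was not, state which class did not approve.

Not approved — the B shares did not give the required vote.

A: 4/5 of 19356148 = 15484918.40, rounded up to 15484919; 15,484,919 required, 15,490,903 in favor — approved.
B: a majority of 7031031 is 3515516; 3,515,516 required, 3,514,477 in favor — not approved.
C: 3/4 of 2258021 = 1693515.75, rounded up to 1693516; 1,693,516 required, 1,693,778 in favor — approved.
D: 2/3 of 2130355 = 1420236.67, rounded up to 1420237; 1,420,237 required, 1,420,887 in favor — approved.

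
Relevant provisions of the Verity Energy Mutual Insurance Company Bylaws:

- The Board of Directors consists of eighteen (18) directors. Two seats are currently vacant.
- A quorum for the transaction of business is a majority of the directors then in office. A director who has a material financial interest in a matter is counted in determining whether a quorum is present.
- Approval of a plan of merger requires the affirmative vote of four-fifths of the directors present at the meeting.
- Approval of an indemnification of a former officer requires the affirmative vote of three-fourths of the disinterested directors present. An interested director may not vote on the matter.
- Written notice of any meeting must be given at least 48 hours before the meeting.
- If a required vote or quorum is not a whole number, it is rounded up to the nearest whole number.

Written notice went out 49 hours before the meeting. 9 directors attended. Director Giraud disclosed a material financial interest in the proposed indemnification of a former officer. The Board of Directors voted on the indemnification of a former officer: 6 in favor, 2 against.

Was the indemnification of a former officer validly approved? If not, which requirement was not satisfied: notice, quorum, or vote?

Valid — all requirements satisfied.

Notice: 49 hours given; 48 required (49 ≥ 48). Satisfied.
Quorum: 9 present (interested directors count toward quorum); quorum is 9. Satisfied.
Vote: the indemnification of a former officer requires three-fourths of the disinterested directors present (9 − 1 = 8). 3/4 of 8 = 6, so 6 affirmative votes are needed; 6 voted in favor. Satisfied.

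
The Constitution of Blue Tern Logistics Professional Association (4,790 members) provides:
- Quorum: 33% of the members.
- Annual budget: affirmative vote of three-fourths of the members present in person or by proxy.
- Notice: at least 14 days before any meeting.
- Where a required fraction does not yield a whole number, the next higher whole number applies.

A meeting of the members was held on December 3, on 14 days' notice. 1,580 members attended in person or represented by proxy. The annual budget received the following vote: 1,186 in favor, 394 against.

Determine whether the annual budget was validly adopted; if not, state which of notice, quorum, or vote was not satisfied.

Notice: 14 days given; 14 required. Satisfied.
Quorum: 33% of 4,790 = 1,580.70, rounded up to 1,581; 1,580 present. Not satisfied.
Vote: requires three-fourths of those present (1,580); 3/4 of 1580 = 1185, so 1,185 needed; 1,186 in favor. Satisfied.

Invalid — quorum requirement not satisfied.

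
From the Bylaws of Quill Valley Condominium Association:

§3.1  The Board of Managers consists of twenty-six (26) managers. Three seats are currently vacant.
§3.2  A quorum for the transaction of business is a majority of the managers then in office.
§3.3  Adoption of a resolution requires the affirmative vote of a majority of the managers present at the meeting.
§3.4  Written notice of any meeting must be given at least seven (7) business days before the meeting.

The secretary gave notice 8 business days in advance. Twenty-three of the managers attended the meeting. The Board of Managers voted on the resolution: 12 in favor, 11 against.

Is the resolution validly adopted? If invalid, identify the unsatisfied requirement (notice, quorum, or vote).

Valid — all requirements satisfied.

Notice: 8 business days given; 7 required (8 ≥ 7). Satisfied.
Quorum: 23 present; quorum is 12. Satisfied.
Vote: the resolution requires a majority of the managers present (23). A majority of 23 is 12, so 12 affirmative votes are needed; 12 voted in favor. Satisfied.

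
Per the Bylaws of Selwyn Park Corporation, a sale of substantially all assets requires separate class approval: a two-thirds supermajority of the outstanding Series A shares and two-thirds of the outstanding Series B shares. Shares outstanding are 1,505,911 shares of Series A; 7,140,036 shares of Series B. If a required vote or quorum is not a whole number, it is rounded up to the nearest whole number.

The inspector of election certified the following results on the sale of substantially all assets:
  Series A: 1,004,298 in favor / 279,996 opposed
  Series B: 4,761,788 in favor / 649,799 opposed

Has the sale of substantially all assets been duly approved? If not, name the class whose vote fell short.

Series A: 2/3 of 1505911 = 1003940.67, rounded up to 1003941; 1,003,941 required, 1,004,298 in favor — approved.
Series B: 2/3 of 7140036 = 4760024; 4,760,024 required, 4,761,788 in favor — approved.

Approved — every class gave the required vote.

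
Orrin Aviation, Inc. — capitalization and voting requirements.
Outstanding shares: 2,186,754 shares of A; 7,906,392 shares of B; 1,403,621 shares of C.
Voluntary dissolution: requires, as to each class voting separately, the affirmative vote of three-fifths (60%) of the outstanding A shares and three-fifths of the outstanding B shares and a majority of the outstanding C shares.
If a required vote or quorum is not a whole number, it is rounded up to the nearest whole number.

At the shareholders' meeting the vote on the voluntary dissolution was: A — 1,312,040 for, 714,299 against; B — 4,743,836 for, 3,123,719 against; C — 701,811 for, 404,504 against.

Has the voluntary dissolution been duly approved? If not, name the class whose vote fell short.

Not approved — the A shares did not give the required vote.

A: 3/5 of 2186754 = 1312052.40, rounded up to 1312053; 1,312,053 required, 1,312,040 in favor — not approved.
B: 3/5 of 7906392 = 4743835.20, rounded up to 4743836; 4,743,836 required, 4,743,836 in favor — approved.
C: a majority of 1403621 is 701811; 701,811 required, 701,811 in favor — approved.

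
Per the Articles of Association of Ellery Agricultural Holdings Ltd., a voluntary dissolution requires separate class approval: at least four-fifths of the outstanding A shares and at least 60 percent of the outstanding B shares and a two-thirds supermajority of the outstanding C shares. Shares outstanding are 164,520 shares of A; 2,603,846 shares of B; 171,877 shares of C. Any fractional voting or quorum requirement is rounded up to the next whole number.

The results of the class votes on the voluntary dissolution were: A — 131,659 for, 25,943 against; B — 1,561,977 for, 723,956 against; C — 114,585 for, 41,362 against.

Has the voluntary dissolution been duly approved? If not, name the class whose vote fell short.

A: 4/5 of 164520 = 131616; 131,616 required, 131,659 in favor — approved.
B: 3/5 of 2603846 = 1562307.60, rounded up to 1562308; 1,562,308 required, 1,561,977 in favor — not approved.
C: 2/3 of 171877 = 114584.67, rounded up to 114585; 114,585 required, 114,585 in favor — approved.

Not approved — the B shares did not give the required vote.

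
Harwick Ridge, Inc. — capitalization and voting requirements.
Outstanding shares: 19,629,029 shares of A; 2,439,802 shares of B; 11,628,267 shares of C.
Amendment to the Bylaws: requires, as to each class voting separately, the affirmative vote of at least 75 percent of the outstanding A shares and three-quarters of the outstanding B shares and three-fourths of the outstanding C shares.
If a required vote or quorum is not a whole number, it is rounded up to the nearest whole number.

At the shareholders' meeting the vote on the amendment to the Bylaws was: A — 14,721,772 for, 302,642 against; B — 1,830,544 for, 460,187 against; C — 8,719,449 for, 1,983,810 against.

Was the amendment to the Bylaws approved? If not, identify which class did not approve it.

A: 3/4 of 19629029 = 14721771.75, rounded up to 14721772; 14,721,772 required, 14,721,772 in favor — approved.
B: 3/4 of 2439802 = 1829851.50, rounded up to 1829852; 1,829,852 required, 1,830,544 in favor — approved.
C: 3/4 of 11628267 = 8721200.25, rounded up to 8721201; 8,721,201 required, 8,719,449 in favor — not approved.

Not approved — the C shares did not give the required vote.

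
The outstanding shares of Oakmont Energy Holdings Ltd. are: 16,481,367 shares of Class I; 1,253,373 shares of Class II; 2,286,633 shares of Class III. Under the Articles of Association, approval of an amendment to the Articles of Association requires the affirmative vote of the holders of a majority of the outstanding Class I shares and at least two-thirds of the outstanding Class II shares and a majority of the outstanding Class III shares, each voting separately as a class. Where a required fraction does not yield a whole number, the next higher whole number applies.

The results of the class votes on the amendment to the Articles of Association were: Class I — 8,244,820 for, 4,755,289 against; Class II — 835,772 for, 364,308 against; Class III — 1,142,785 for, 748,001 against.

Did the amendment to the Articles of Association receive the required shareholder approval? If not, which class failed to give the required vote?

Class I: a majority of 16481367 is 8240684; 8,240,684 required, 8,244,820 in favor — approved.
Class II: 2/3 of 1253373 = 835582; 835,582 required, 835,772 in favor — approved.
Class III: a majority of 2286633 is 1143317; 1,143,317 required, 1,142,785 in favor — not approved.

Not approved — the Class III shares did not give the required vote.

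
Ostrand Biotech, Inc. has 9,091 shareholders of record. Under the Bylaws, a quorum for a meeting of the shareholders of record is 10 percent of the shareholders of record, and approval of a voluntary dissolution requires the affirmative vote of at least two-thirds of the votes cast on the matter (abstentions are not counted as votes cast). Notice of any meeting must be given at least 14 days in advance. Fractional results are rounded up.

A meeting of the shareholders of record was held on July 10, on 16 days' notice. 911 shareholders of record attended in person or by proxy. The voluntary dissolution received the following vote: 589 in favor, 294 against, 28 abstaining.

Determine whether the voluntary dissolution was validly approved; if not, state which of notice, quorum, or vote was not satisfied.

Notice: 16 days given; 14 required. Satisfied.
Quorum: 10% of 9,091 = 909.10, rounded up to 910; 911 present. Satisfied.
Vote: requires two-thirds of the votes cast (911 − 28 abstaining = 883); 2/3 of 883 = 588.67, rounded up to 589, so 589 needed; 589 in favor. Satisfied.

Valid — all requirements satisfied.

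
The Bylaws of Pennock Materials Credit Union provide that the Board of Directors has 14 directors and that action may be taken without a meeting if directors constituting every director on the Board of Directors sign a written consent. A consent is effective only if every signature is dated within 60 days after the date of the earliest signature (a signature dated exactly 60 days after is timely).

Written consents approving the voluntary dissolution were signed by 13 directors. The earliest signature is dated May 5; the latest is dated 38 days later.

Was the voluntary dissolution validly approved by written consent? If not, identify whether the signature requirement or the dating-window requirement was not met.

Not effective — insufficient signatures.

Signatures required: all of 14 — unanimous means all 14, so 14 needed; 13 signed. Insufficient.
Dating window: the latest signature is 38 days after the earliest; the limit is 60 days. Within the window.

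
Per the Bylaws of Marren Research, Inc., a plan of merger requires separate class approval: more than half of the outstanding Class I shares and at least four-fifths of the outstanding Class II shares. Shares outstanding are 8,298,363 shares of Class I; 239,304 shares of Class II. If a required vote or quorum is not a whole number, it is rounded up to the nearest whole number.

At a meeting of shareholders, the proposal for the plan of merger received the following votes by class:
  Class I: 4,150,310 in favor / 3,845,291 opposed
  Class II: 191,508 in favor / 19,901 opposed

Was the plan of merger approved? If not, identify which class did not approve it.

Approved — every class gave the required vote.

Class I: a majority of 8298363 is 4149182; 4,149,182 required, 4,150,310 in favor — approved.
Class II: 4/5 of 239304 = 191443.20, rounded up to 191444; 191,444 required, 191,508 in favor — approved.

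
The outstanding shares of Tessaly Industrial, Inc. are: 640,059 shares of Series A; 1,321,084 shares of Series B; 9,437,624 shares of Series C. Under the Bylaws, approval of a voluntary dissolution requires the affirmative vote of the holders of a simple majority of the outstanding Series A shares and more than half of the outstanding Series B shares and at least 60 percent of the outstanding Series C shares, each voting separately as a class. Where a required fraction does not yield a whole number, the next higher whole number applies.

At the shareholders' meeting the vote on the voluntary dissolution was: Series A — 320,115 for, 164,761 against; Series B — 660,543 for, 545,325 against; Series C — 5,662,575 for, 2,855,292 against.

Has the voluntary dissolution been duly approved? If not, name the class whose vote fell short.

Series A: a majority of 640059 is 320030; 320,030 required, 320,115 in favor — approved.
Series B: a majority of 1321084 is 660543; 660,543 required, 660,543 in favor — approved.
Series C: 3/5 of 9437624 = 5662574.40, rounded up to 5662575; 5,662,575 required, 5,662,575 in favor — approved.

Approved — every class gave the required vote.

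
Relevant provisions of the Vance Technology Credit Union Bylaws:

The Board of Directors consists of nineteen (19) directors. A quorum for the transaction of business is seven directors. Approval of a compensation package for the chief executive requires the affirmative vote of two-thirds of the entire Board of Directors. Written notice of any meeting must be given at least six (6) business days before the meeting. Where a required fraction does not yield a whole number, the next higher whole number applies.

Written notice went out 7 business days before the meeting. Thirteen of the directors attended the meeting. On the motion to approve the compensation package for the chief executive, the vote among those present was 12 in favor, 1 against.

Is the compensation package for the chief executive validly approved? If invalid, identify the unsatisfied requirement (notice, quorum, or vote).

Invalid — vote requirement not satisfied.

Notice: 7 business days given; 6 required (7 ≥ 6). Satisfied.
Quorum: 13 present; quorum is 7. Satisfied.
Vote: the compensation package for the chief executive requires two-thirds of the entire Board of Directors (19). 2/3 of 19 = 12.67, rounded up to 13, so 13 affirmative votes are needed; 12 voted in favor. Not satisfied.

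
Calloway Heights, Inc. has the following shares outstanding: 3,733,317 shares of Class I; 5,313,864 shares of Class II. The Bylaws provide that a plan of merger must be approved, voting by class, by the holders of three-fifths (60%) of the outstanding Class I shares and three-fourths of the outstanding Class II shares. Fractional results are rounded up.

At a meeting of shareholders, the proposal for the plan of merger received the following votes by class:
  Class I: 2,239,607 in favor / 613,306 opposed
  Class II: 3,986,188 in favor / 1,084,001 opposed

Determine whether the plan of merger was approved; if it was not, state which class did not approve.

Not approved — the Class I shares did not give the required vote.

Class I: 3/5 of 3733317 = 2239990.20, rounded up to 2239991; 2,239,991 required, 2,239,607 in favor — not approved.
Class II: 3/4 of 5313864 = 3985398; 3,985,398 required, 3,986,188 in favor — approved.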